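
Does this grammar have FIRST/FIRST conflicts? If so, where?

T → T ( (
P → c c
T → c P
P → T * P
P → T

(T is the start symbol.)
Yes. T → T '(' '(' / T → c P on { 'c' }; P → c c / P → T '*' P on { 'c' }; P → c c / P → T on { 'c' }; P → T '*' P / P → T on { 'c' }

FIRST sets of the non-terminals at (or reachable through a nullable prefix from) the front of some alternative:
  FIRST(T) = { 'c' }

Productions for T:
  T → T ( (: FIRST = { 'c' }
  T → c P: FIRST = { 'c' }
Productions for P:
  P → c c: FIRST = { 'c' }
  P → T * P: FIRST = { 'c' }
  P → T: FIRST = { 'c' }

Conflict for T: T → T ( ( and T → c P
  Overlap: { 'c' }
Conflict for P: P → c c and P → T * P
  Overlap: { 'c' }
Conflict for P: P → c c and P → T
  Overlap: { 'c' }
Conflict for P: P → T * P and P → T
  Overlap: { 'c' }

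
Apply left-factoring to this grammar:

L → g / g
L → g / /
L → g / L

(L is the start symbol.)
Left-factoring transforms A → αβ₁ | αβ₂ into A → αA' and A' → β₁ | β₂
(α is the longest common prefix among the alternatives). Repeat until
no nonterminal has two alternatives with a common prefix.

Round 1: L has alternatives sharing prefix 'g /'. Introduce L': L → g / L'
  Add: L' → g
  Add: L' → /
  Add: L' → L

No remaining common prefixes — done.

Resulting grammar:
L → g / L'
L' → g
L' → /
L' → L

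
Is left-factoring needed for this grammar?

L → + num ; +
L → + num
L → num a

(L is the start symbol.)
Left-factoring is needed when two productions for the same non-terminal
share a common prefix on the right-hand side.

Productions for L:
  L → + num ; +
  L → + num
  L → num a

Found common prefix '+ num' in productions for L

Answer: Yes, L has productions with common prefix '+ num'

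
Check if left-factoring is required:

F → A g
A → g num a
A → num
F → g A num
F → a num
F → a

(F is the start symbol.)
Yes, F has productions with common prefix 'a'

Left-factoring is needed when two productions for the same non-terminal
share a common prefix on the right-hand side.

Productions for F:
  F → A g
  F → g A num
  F → a num
  F → a
Productions for A:
  A → g num a
  A → num

Found common prefix 'a' in productions for F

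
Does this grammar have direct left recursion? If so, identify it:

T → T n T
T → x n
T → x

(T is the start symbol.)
Yes, T is left-recursive

T → T n T: LEFT RECURSIVE (starts with T)
T → x n: starts with x
T → x: starts with x

The grammar has direct left recursion on: T.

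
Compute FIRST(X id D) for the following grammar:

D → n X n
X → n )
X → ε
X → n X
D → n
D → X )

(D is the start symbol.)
{ 'id', 'n' }

FIRST sets of the non-terminals involved (from the grammar, by fixed-point iteration):
  FIRST(X) = { 'n', ε }

To compute FIRST(X id D), process the symbols left to right:
Symbol X is a non-terminal. Add FIRST(X) \ {ε} = { 'n' }
X is nullable (ε ∈ FIRST(X)), continue to the next symbol.
Symbol id is a terminal. Add 'id' and stop.
FIRST(X id D) = { 'id', 'n' }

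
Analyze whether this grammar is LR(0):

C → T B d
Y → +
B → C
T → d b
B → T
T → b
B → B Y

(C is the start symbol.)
No. Shift-reduce conflict between [B → T .] and [T → . b]

A grammar is LR(0) if no state in the canonical LR(0) collection has:
  - both a shift item (dot before a terminal) and a complete item (shift-reduce conflict), or
  - two or more complete items (reduce-reduce conflict; the accept item [C' → C .] counts as a complete item here).

Augment with C' → C and build the canonical LR(0) collection (I0 = CLOSURE({[C' → . C]}), then GOTO on every symbol after a dot until no new states appear). It has 12 states:
  I0: { [C → . T B d], [C' → . C], [T → . b], [T → . d b] }  — shift
  I1: { [C' → C .] }  — accept
  I2: { [B → . B Y], [B → . C], [B → . T], [C → . T B d], [C → T . B d], [T → . b], [T → . d b] }  — shift
  I3: { [T → b .] }  — reduce
  I4: { [T → d . b] }  — shift
  I5: { [T → d b .] }  — reduce
  I6: { [B → B . Y], [C → T B . d], [Y → . +] }  — shift
  I7: { [B → C .] }  — reduce
  I8: { [B → . B Y], [B → . C], [B → . T], [B → T .], [C → . T B d], [C → T . B d], [T → . b], [T → . d b] }  — shift, reduce
  I9: { [Y → + .] }  — reduce
  I10: { [B → B Y .] }  — reduce
  I11: { [C → T B d .] }  — reduce

Conflict in state I8:
  Shift-reduce conflict between [B → T .] and [T → . b]
So the grammar is NOT LR(0).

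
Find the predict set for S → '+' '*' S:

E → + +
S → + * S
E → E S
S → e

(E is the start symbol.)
PREDICT(S → '+' '*' S) = (FIRST(RHS) \ {ε}) ∪ (FOLLOW(S) if ε ∈ FIRST(RHS), i.e. RHS ⇒* ε)
FIRST('+' '*' S) = { '+' }
ε ∉ FIRST('+' '*' S), so FOLLOW(S) is not added.
PREDICT(S → '+' '*' S) = { '+' }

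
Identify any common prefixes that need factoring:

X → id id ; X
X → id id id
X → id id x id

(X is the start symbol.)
Yes, X has productions with common prefix 'id id'

Left-factoring is needed when two productions for the same non-terminal
share a common prefix on the right-hand side.

Productions for X:
  X → id id ; X
  X → id id id
  X → id id x id

Found common prefix 'id id' in productions for X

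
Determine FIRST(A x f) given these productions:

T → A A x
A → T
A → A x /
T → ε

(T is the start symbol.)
FIRST sets of the non-terminals involved (from the grammar, by fixed-point iteration):
  FIRST(A) = { 'x', ε }

To compute FIRST(A x f), process the symbols left to right:
Symbol A is a non-terminal. Add FIRST(A) \ {ε} = { 'x' }
A is nullable (ε ∈ FIRST(A)), continue to the next symbol.
Symbol x is a terminal. Add 'x' and stop.
FIRST(A x f) = { 'x' }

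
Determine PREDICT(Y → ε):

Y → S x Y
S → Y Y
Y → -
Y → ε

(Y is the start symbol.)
{ $, '-', 'x' }

PREDICT(Y → ε) = (FIRST(RHS) \ {ε}) ∪ (FOLLOW(Y) if ε ∈ FIRST(RHS), i.e. RHS ⇒* ε)
The right-hand side is ε (FIRST(ε) = { ε }), so the predict set is FOLLOW(Y) = { $, '-', 'x' }
PREDICT(Y → ε) = { $, '-', 'x' }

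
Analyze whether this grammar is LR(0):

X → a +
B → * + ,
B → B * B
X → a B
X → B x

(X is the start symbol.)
A grammar is LR(0) if no state in the canonical LR(0) collection has:
  - both a shift item (dot before a terminal) and a complete item (shift-reduce conflict), or
  - two or more complete items (reduce-reduce conflict; the accept item [X' → X .] counts as a complete item here).

Augment with X' → X and build the canonical LR(0) collection (I0 = CLOSURE({[X' → . X]}), then GOTO on every symbol after a dot until no new states appear). It has 12 states:
  I0: { [B → . * + ,], [B → . B * B], [X → . B x], [X → . a +], [X → . a B], [X' → . X] }  — shift
  I1: { [B → * . + ,] }  — shift
  I2: { [B → B . * B], [X → B . x] }  — shift
  I3: { [X' → X .] }  — accept
  I4: { [B → . * + ,], [B → . B * B], [X → a . +], [X → a . B] }  — shift
  I5: { [X → a + .] }  — reduce
  I6: { [B → B . * B], [X → a B .] }  — shift, reduce
  I7: { [B → . * + ,], [B → . B * B], [B → B * . B] }  — shift
  I8: { [B → B * B .], [B → B . * B] }  — shift, reduce
  I9: { [X → B x .] }  — reduce
  I10: { [B → * + . ,] }  — shift
  I11: { [B → * + , .] }  — reduce

Conflict in state I6:
  Shift-reduce conflict between [X → a B .] and [B → B . * B]
So the grammar is NOT LR(0).

Answer: No. Shift-reduce conflict between [X → a B .] and [B → B . * B]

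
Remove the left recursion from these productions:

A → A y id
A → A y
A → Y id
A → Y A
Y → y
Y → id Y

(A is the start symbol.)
A is directly left-recursive. The standard transformation for
  A → A α₁ | ... | A α_m | β₁ | ... | β_n
is
  A  → β₁ A' | ... | β_n A'
  A' → α₁ A' | ... | α_m A' | ε

A → Y id becomes A → Y id A'
A → Y A becomes A → Y A A'
A → A y id becomes A' → y id A'
A → A y becomes A' → y A'
Add A' → ε

Productions for other non-terminals are unchanged:
  Y → y
  Y → id Y

Resulting grammar:
A → Y id A'
A → Y A A'
A' → y id A'
A' → y A'
A' → ε
Y → y
Y → id Y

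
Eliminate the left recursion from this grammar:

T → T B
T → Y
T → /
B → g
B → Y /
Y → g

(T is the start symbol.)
T is directly left-recursive. The standard transformation for
  A → A α₁ | ... | A α_m | β₁ | ... | β_n
is
  A  → β₁ A' | ... | β_n A'
  A' → α₁ A' | ... | α_m A' | ε

T → Y becomes T → Y T'
T → / becomes T → / T'
T → T B becomes T' → B T'
Add T' → ε

Productions for other non-terminals are unchanged:
  B → g
  B → Y /
  Y → g

Resulting grammar:
T → Y T'
T → / T'
T' → B T'
T' → ε
B → g
B → Y /
Y → g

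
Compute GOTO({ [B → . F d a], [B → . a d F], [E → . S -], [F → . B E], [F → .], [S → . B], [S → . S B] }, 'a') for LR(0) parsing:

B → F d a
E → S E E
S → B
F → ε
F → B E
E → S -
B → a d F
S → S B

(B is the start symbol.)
{ [B → a . d F] }

GOTO(I, 'a') = CLOSURE({ [A → αX.β] : [A → α.Xβ] ∈ I, X = 'a' })

Items with dot before 'a', with the dot advanced:
  [B → . a d F] → [B → a . d F]
Closure adds nothing (no advanced item has the dot before a non-terminal).

GOTO = { [B → a . d F] }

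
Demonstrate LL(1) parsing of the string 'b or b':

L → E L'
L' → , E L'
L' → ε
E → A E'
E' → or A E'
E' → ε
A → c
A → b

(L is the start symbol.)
Stack is shown with the top on the left.

Stack         Input     Action
------------------------------
L $           b or b $  output L → E L'
E L' $        b or b $  output E → A E'
A E' L' $     b or b $  output A → b
b E' L' $     b or b $  match 'b'
E' L' $       or b $    output E' → or A E'
or A E' L' $  or b $    match 'or'
A E' L' $     b $       output A → b
b E' L' $     b $       match 'b'
E' L' $       $         output E' → ε
L' $          $         output L' → ε
$             $         accept

The string is accepted.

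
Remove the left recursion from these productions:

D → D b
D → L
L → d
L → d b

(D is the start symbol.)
D is directly left-recursive. The standard transformation for
  A → A α₁ | ... | A α_m | β₁ | ... | β_n
is
  A  → β₁ A' | ... | β_n A'
  A' → α₁ A' | ... | α_m A' | ε

D → L becomes D → L D'
D → D b becomes D' → b D'
Add D' → ε

Productions for other non-terminals are unchanged:
  L → d
  L → d b

Resulting grammar:
D → L D'
D' → b D'
D' → ε
L → d
L → d b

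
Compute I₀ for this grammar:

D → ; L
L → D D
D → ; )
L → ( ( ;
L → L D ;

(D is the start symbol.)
{ [D → . ; )], [D → . ; L], [D' → . D] }

First, augment the grammar with D' → D
I₀ = CLOSURE({ [D' → . D] }):
  [D' → . D] has the dot before D: add [D → . ; L], [D → . ; )]
No further items can be added.

I₀ = { [D → . ; )], [D → . ; L], [D' → . D] }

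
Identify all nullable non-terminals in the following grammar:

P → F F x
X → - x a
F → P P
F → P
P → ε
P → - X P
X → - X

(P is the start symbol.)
{ 'F', 'P' }

ε-productions: P → ε
So P is immediately nullable.
F → P P: every symbol on the right is nullable, so F is nullable too.
No further non-terminal can be added: every production for the remaining non-terminals contains a terminal or a non-nullable non-terminal.
Nullable = { 'F', 'P' }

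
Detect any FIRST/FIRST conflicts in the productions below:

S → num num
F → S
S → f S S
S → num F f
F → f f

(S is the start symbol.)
Yes. S → num num / S → num F f on { 'num' }; F → S / F → f f on { 'f' }

A FIRST/FIRST conflict occurs when two productions N → α and N → β for the same non-terminal have FIRST(α) ∩ FIRST(β) ≠ ∅ (with ε ∈ FIRST of a nullable right-hand side, so two nullable alternatives also conflict).

FIRST sets of the non-terminals at (or reachable through a nullable prefix from) the front of some alternative:
  FIRST(S) = { 'f', 'num' }

Productions for S:
  S → num num: FIRST = { 'num' }
  S → f S S: FIRST = { 'f' }
  S → num F f: FIRST = { 'num' }
Productions for F:
  F → S: FIRST = { 'f', 'num' }
  F → f f: FIRST = { 'f' }

Conflict for S: S → num num and S → num F f
  Overlap: { 'num' }
Conflict for F: F → S and F → f f
  Overlap: { 'f' }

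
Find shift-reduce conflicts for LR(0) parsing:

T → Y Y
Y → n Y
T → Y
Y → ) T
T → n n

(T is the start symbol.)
Yes — I3: [T → Y .] vs [Y → . ) T]; I6: [T → n n .] vs [Y → . ) T]

Augment with T' → T and build the canonical LR(0) collection (I0 = CLOSURE({[T' → . T]}), then GOTO on every symbol after a dot until no new states appear). It has 10 states:
  I0: { [T → . Y Y], [T → . Y], [T → . n n], [T' → . T], [Y → . ) T], [Y → . n Y] }  — shift
  I1: { [T → . Y Y], [T → . Y], [T → . n n], [Y → ) . T], [Y → . ) T], [Y → . n Y] }  — shift
  I2: { [T' → T .] }  — accept
  I3: { [T → Y . Y], [T → Y .], [Y → . ) T], [Y → . n Y] }  — shift, reduce
  I4: { [T → n . n], [Y → . ) T], [Y → . n Y], [Y → n . Y] }  — shift
  I5: { [Y → n Y .] }  — reduce
  I6: { [T → n n .], [Y → . ) T], [Y → . n Y], [Y → n . Y] }  — shift, reduce
  I7: { [Y → . ) T], [Y → . n Y], [Y → n . Y] }  — shift
  I8: { [T → Y Y .] }  — reduce
  I9: { [Y → ) T .] }  — reduce

I3 contains reduce item [T → Y .] and shift items [Y → . ) T], [Y → . n Y] — shift-reduce conflict.
I6 contains reduce item [T → n n .] and shift items [Y → . ) T], [Y → . n Y] — shift-reduce conflict.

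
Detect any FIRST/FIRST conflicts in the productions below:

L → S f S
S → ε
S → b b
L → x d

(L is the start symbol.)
A FIRST/FIRST conflict occurs when two productions N → α and N → β for the same non-terminal have FIRST(α) ∩ FIRST(β) ≠ ∅ (with ε ∈ FIRST of a nullable right-hand side, so two nullable alternatives also conflict).

FIRST sets of the non-terminals at (or reachable through a nullable prefix from) the front of some alternative:
  FIRST(S) = { 'b', ε }

Productions for L:
  L → S f S: FIRST = { 'b', 'f' }
  L → x d: FIRST = { 'x' }
Productions for S:
  S → ε: FIRST = { ε }
  S → b b: FIRST = { 'b' }

All alternatives of each non-terminal have pairwise disjoint FIRST sets.

Answer: No FIRST/FIRST conflicts.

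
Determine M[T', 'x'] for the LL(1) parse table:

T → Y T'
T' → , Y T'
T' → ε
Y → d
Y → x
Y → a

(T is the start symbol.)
To find M[T', 'x'], we find productions for T' where 'x' is in the predict set (PREDICT(N → α) = (FIRST(α) \ {ε}) ∪ (FOLLOW(N) if α ⇒* ε)).

Relevant sets:
  FOLLOW(T') = { $ }

T' → , Y T': PREDICT = { ',' }
T' → ε: PREDICT = { $ }

M[T', 'x'] is empty (no production applies)

Answer: Empty (error entry)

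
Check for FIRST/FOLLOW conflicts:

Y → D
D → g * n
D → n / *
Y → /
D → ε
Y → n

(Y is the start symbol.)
A FIRST/FOLLOW conflict occurs when a non-terminal N has a nullable alternative N → β (β ⇒* ε) and another alternative N → α with FIRST(α) ∩ FOLLOW(N) ≠ ∅: on such a lookahead the parser cannot decide between expanding α and letting N vanish via β.

Nullable non-terminals: D, Y.
FIRST sets used below: FIRST(D) = { 'g', 'n', ε }

D: nullable alternative(s) D → ε; FOLLOW(D) = { $ }
  D → g * n: FIRST \ {ε} = { 'g' } — disjoint from FOLLOW(D)
  D → n / *: FIRST \ {ε} = { 'n' } — disjoint from FOLLOW(D)
  D → ε: FIRST \ {ε} = { } — this is the only nullable alternative, skip

Y: nullable alternative(s) Y → D; FOLLOW(Y) = { $ }
  Y → D: FIRST \ {ε} = { 'g', 'n' } — this is the only nullable alternative, skip
  Y → /: FIRST \ {ε} = { '/' } — disjoint from FOLLOW(Y)
  Y → n: FIRST \ {ε} = { 'n' } — disjoint from FOLLOW(Y)

No FIRST/FOLLOW conflicts found.

Answer: No FIRST/FOLLOW conflicts.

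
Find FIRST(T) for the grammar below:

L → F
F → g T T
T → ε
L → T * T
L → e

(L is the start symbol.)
From T → ε:
  - ε-production, so ε ∈ FIRST(T)

Collecting: FIRST(T) = { ε }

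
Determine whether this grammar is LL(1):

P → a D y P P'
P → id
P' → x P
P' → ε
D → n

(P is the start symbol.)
No. Predict set conflict for P': { 'x' }

A grammar is LL(1) if for each non-terminal N with multiple productions, the predict sets of those productions are pairwise disjoint, where PREDICT(N → α) = (FIRST(α) \ {ε}) ∪ (FOLLOW(N) if α ⇒* ε).

Relevant sets:
  FOLLOW(P') = { $, 'x' }

For P:
  PREDICT(P → a D y P P') = { 'a' }
  PREDICT(P → id) = { 'id' }
For P':
  PREDICT(P' → x P) = { 'x' }
  PREDICT(P' → ε) = { $, 'x' }
D has a single production, so nothing to check there.

Conflict found: Predict set conflict for P': { 'x' }
The grammar is NOT LL(1).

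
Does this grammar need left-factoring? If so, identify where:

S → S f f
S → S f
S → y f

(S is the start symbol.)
Yes, S has productions with common prefix 'S f'

Left-factoring is needed when two productions for the same non-terminal
share a common prefix on the right-hand side.

Productions for S:
  S → S f f
  S → S f
  S → y f

Found common prefix 'S f' in productions for S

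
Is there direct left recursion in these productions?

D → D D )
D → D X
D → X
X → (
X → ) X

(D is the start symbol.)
Yes, D is left-recursive

D → D D ): LEFT RECURSIVE (starts with D)
D → D X: LEFT RECURSIVE (starts with D)
D → X: starts with X
X → (: starts with '('
X → ) X: starts with ')'

The grammar has direct left recursion on: D.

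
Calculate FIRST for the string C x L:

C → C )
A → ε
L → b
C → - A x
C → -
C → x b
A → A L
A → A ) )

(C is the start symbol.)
FIRST sets of the non-terminals involved (from the grammar, by fixed-point iteration):
  FIRST(C) = { '-', 'x' }

To compute FIRST(C x L), process the symbols left to right:
Symbol C is a non-terminal. Add FIRST(C) \ {ε} = { '-', 'x' }
C is not nullable (ε ∉ FIRST(C)), so stop here.
FIRST(C x L) = { '-', 'x' }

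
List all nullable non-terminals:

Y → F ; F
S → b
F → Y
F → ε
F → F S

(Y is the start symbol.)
{ 'F' }

ε-productions: F → ε
So F is immediately nullable.
No further non-terminal can be added: every production for the remaining non-terminals contains a terminal or a non-nullable non-terminal.
Nullable = { 'F' }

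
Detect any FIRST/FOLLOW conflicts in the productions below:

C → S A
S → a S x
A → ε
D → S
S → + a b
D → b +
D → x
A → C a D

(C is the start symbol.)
Yes. A → C a D with FOLLOW(A) on { 'a' }

A FIRST/FOLLOW conflict occurs when a non-terminal N has a nullable alternative N → β (β ⇒* ε) and another alternative N → α with FIRST(α) ∩ FOLLOW(N) ≠ ∅: on such a lookahead the parser cannot decide between expanding α and letting N vanish via β.

Nullable non-terminals: A.
FIRST sets used below: FIRST(C) = { '+', 'a' }

A: nullable alternative(s) A → ε; FOLLOW(A) = { $, 'a' }
  A → ε: FIRST \ {ε} = { } — this is the only nullable alternative, skip
  A → C a D: FIRST \ {ε} = { '+', 'a' } — overlaps FOLLOW(A) on { 'a' }: CONFLICT

C, D, S have no nullable alternative, so no FIRST/FOLLOW check is needed there.

So the grammar has 1 FIRST/FOLLOW conflict (marked CONFLICT above).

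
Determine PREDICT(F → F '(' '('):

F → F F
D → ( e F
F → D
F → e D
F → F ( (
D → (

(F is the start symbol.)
{ '(', 'e' }

PREDICT(F → F '(' '(') = (FIRST(RHS) \ {ε}) ∪ (FOLLOW(F) if ε ∈ FIRST(RHS), i.e. RHS ⇒* ε)
FIRST(F) = { '(', 'e' }
FIRST(F '(' '(') = { '(', 'e' }
ε ∉ FIRST(F '(' '('), so FOLLOW(F) is not added.
PREDICT(F → F '(' '(') = { '(', 'e' }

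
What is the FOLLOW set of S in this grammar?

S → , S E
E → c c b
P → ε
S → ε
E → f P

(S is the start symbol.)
To compute FOLLOW(S), find every occurrence of S on a right-hand side N → α S β: add FIRST(β) \ {ε}, and if β is empty or nullable also add FOLLOW(N). Iterate to a fixed point.

S is the start symbol, so $ ∈ FOLLOW(S).
In S → , S E: S is followed by E, add FIRST(E) \ {ε} = { 'c', 'f' }

Taking the union: FOLLOW(S) = { $, 'c', 'f' }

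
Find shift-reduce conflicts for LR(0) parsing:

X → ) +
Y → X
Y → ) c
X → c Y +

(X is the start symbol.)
A shift-reduce conflict occurs when an LR(0) state has both:
  - a complete (reduce) item [A → α .] (dot at the end), and
  - a shift item [B → β . c γ] (dot before a terminal).

Augment with X' → X and build the canonical LR(0) collection (I0 = CLOSURE({[X' → . X]}), then GOTO on every symbol after a dot until no new states appear). It has 10 states:
  I0: { [X → . ) +], [X → . c Y +], [X' → . X] }  — shift
  I1: { [X → ) . +] }  — shift
  I2: { [X' → X .] }  — accept
  I3: { [X → . ) +], [X → . c Y +], [X → c . Y +], [Y → . ) c], [Y → . X] }  — shift
  I4: { [X → ) . +], [Y → ) . c] }  — shift
  I5: { [Y → X .] }  — reduce
  I6: { [X → c Y . +] }  — shift
  I7: { [X → c Y + .] }  — reduce
  I8: { [X → ) + .] }  — reduce
  I9: { [Y → ) c .] }  — reduce

No state contains both a complete item and a shift item.

Answer: No shift-reduce conflicts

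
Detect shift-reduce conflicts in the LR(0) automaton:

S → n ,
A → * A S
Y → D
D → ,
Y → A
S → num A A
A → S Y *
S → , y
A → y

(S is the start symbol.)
A shift-reduce conflict occurs when an LR(0) state has both:
  - a complete (reduce) item [A → α .] (dot at the end), and
  - a shift item [B → β . c γ] (dot before a terminal).

Augment with S' → S and build the canonical LR(0) collection (I0 = CLOSURE({[S' → . S]}), then GOTO on every symbol after a dot until no new states appear). It has 19 states:
  I0: { [S → . , y], [S → . n ,], [S → . num A A], [S' → . S] }  — shift
  I1: { [S → , . y] }  — shift
  I2: { [S' → S .] }  — accept
  I3: { [S → n . ,] }  — shift
  I4: { [A → . * A S], [A → . S Y *], [A → . y], [S → . , y], [S → . n ,], [S → . num A A], [S → num . A A] }  — shift
  I5: { [A → * . A S], [A → . * A S], [A → . S Y *], [A → . y], [S → . , y], [S → . n ,], [S → . num A A] }  — shift
  I6: { [A → . * A S], [A → . S Y *], [A → . y], [S → . , y], [S → . n ,], [S → . num A A], [S → num A . A] }  — shift
  I7: { [A → . * A S], [A → . S Y *], [A → . y], [A → S . Y *], [D → . ,], [S → . , y], [S → . n ,], [S → . num A A], [Y → . A], [Y → . D] }  — shift
  I8: { [A → y .] }  — reduce
  I9: { [D → , .], [S → , . y] }  — shift, reduce
  I10: { [Y → A .] }  — reduce
  I11: { [Y → D .] }  — reduce
  I12: { [A → S Y . *] }  — shift
  I13: { [A → S Y * .] }  — reduce
  I14: { [S → , y .] }  — reduce
  I15: { [S → num A A .] }  — reduce
  I16: { [A → * A . S], [S → . , y], [S → . n ,], [S → . num A A] }  — shift
  I17: { [A → * A S .] }  — reduce
  I18: { [S → n , .] }  — reduce

I9 contains reduce item [D → , .] and shift item [S → , . y] — shift-reduce conflict.

Answer: Yes — I9: [D → , .] vs [S → , . y]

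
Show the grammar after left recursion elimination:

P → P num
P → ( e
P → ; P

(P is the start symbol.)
P is directly left-recursive. The standard transformation for
  A → A α₁ | ... | A α_m | β₁ | ... | β_n
is
  A  → β₁ A' | ... | β_n A'
  A' → α₁ A' | ... | α_m A' | ε

P → ( e becomes P → ( e P'
P → ; P becomes P → ; P P'
P → P num becomes P' → num P'
Add P' → ε

Resulting grammar:
P → ( e P'
P → ; P P'
P' → num P'
P' → ε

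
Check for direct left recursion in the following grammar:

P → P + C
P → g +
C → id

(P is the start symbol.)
Direct left recursion occurs when N → N α for some non-terminal N (the right-hand side begins with the left-hand side itself).

P → P + C: LEFT RECURSIVE (starts with P)
P → g +: starts with g
C → id: starts with id

The grammar has direct left recursion on: P.

Answer: Yes, P is left-recursive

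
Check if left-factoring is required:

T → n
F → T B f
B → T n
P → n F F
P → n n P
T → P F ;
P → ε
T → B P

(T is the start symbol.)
Left-factoring is needed when two productions for the same non-terminal
share a common prefix on the right-hand side.

Productions for T:
  T → n
  T → P F ;
  T → B P
Productions for P:
  P → n F F
  P → n n P
  P → ε

Found common prefix 'n' in productions for P

Answer: Yes, P has productions with common prefix 'n'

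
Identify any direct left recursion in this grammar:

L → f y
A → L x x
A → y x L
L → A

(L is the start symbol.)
L → f y: starts with f
A → L x x: starts with L
A → y x L: starts with y
L → A: starts with A

No direct left recursion found.

Answer: No direct left recursion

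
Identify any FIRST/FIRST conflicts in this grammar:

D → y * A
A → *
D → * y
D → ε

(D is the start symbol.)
No FIRST/FIRST conflicts.

A FIRST/FIRST conflict occurs when two productions N → α and N → β for the same non-terminal have FIRST(α) ∩ FIRST(β) ≠ ∅ (with ε ∈ FIRST of a nullable right-hand side, so two nullable alternatives also conflict).

Productions for D:
  D → y * A: FIRST = { 'y' }
  D → * y: FIRST = { '*' }
  D → ε: FIRST = { ε }
A has only one production, so no FIRST/FIRST conflict is possible there.

All alternatives of each non-terminal have pairwise disjoint FIRST sets.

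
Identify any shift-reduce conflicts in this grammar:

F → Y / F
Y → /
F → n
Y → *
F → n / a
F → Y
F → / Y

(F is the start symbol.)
A shift-reduce conflict occurs when an LR(0) state has both:
  - a complete (reduce) item [A → α .] (dot at the end), and
  - a shift item [B → β . c γ] (dot before a terminal).

Augment with F' → F and build the canonical LR(0) collection (I0 = CLOSURE({[F' → . F]}), then GOTO on every symbol after a dot until no new states appear). It has 12 states:
  I0: { [F → . / Y], [F → . Y / F], [F → . Y], [F → . n / a], [F → . n], [F' → . F], [Y → . *], [Y → . /] }  — shift
  I1: { [Y → * .] }  — reduce
  I2: { [F → / . Y], [Y → . *], [Y → . /], [Y → / .] }  — shift, reduce
  I3: { [F' → F .] }  — accept
  I4: { [F → Y . / F], [F → Y .] }  — shift, reduce
  I5: { [F → n . / a], [F → n .] }  — shift, reduce
  I6: { [F → n / . a] }  — shift
  I7: { [F → n / a .] }  — reduce
  I8: { [F → . / Y], [F → . Y / F], [F → . Y], [F → . n / a], [F → . n], [F → Y / . F], [Y → . *], [Y → . /] }  — shift
  I9: { [F → Y / F .] }  — reduce
  I10: { [Y → / .] }  — reduce
  I11: { [F → / Y .] }  — reduce

I2 contains reduce item [Y → / .] and shift items [Y → . *], [Y → . /] — shift-reduce conflict.
I4 contains reduce item [F → Y .] and shift item [F → Y . / F] — shift-reduce conflict.
I5 contains reduce item [F → n .] and shift item [F → n . / a] — shift-reduce conflict.

Answer: Yes — I2: [Y → / .] vs [Y → . *]; I4: [F → Y .] vs [F → Y . / F]; I5: [F → n .] vs [F → n . / a]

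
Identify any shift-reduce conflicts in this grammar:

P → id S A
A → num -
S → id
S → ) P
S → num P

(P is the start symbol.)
No shift-reduce conflicts

Augment with P' → P and build the canonical LR(0) collection (I0 = CLOSURE({[P' → . P]}), then GOTO on every symbol after a dot until no new states appear). It has 12 states:
  I0: { [P → . id S A], [P' → . P] }  — shift
  I1: { [P' → P .] }  — accept
  I2: { [P → id . S A], [S → . ) P], [S → . id], [S → . num P] }  — shift
  I3: { [P → . id S A], [S → ) . P] }  — shift
  I4: { [A → . num -], [P → id S . A] }  — shift
  I5: { [S → id .] }  — reduce
  I6: { [P → . id S A], [S → num . P] }  — shift
  I7: { [S → num P .] }  — reduce
  I8: { [P → id S A .] }  — reduce
  I9: { [A → num . -] }  — shift
  I10: { [A → num - .] }  — reduce
  I11: { [S → ) P .] }  — reduce

No state contains both a complete item and a shift item.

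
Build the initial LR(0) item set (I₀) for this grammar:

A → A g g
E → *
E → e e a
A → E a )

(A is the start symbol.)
First, augment the grammar with A' → A
I₀ = CLOSURE({ [A' → . A] }):
  [A' → . A] has the dot before A: add [A → . A g g], [A → . E a )]
  [A → . E a )] has the dot before E: add [E → . *], [E → . e e a]
No further items can be added.

I₀ = { [A → . A g g], [A → . E a )], [A' → . A], [E → . *], [E → . e e a] }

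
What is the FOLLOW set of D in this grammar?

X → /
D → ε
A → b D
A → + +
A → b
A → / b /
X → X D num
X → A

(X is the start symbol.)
{ $, 'num' }

To compute FOLLOW(D), find every occurrence of D on a right-hand side N → α D β: add FIRST(β) \ {ε}, and if β is empty or nullable also add FOLLOW(N). Iterate to a fixed point.

In A → b D: D is at the end, add FOLLOW(A)
In X → X D num: D is followed by num, add FIRST(num) \ {ε} = { 'num' }

The FOLLOW sets referred to above (computed the same way, to a fixed point):
  FOLLOW(A) = { $, 'num' }

Taking the union: FOLLOW(D) = { $, 'num' }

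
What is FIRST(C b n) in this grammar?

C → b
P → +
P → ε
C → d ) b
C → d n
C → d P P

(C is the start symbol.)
{ 'b', 'd' }

FIRST sets of the non-terminals involved (from the grammar, by fixed-point iteration):
  FIRST(C) = { 'b', 'd' }

To compute FIRST(C b n), process the symbols left to right:
Symbol C is a non-terminal. Add FIRST(C) \ {ε} = { 'b', 'd' }
C is not nullable (ε ∉ FIRST(C)), so stop here.
FIRST(C b n) = { 'b', 'd' }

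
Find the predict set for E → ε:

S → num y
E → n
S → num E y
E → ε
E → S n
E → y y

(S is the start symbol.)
{ 'y' }

PREDICT(E → ε) = (FIRST(RHS) \ {ε}) ∪ (FOLLOW(E) if ε ∈ FIRST(RHS), i.e. RHS ⇒* ε)
The right-hand side is ε (FIRST(ε) = { ε }), so the predict set is FOLLOW(E) = { 'y' }
PREDICT(E → ε) = { 'y' }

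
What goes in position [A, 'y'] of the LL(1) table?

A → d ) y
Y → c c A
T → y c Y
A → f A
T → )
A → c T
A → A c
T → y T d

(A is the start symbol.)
To find M[A, 'y'], we find productions for A where 'y' is in the predict set (PREDICT(N → α) = (FIRST(α) \ {ε}) ∪ (FOLLOW(N) if α ⇒* ε)).

Relevant sets:
  FIRST(A) = { 'c', 'd', 'f' }

A → d ) y: PREDICT = { 'd' }
A → f A: PREDICT = { 'f' }
A → c T: PREDICT = { 'c' }
A → A c: PREDICT = { 'c', 'd', 'f' }

M[A, 'y'] is empty (no production applies)

Answer: Empty (error entry)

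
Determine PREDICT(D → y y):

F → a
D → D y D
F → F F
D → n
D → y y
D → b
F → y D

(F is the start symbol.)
PREDICT(D → y y) = (FIRST(RHS) \ {ε}) ∪ (FOLLOW(D) if ε ∈ FIRST(RHS), i.e. RHS ⇒* ε)
FIRST(y y) = { 'y' }
ε ∉ FIRST(y y), so FOLLOW(D) is not added.
PREDICT(D → y y) = { 'y' }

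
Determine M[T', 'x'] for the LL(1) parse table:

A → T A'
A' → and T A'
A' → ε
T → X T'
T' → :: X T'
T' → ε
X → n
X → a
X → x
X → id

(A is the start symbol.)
To find M[T', 'x'], we find productions for T' where 'x' is in the predict set (PREDICT(N → α) = (FIRST(α) \ {ε}) ∪ (FOLLOW(N) if α ⇒* ε)).

Relevant sets:
  FOLLOW(T') = { $, 'and' }

T' → :: X T': PREDICT = { '::' }
T' → ε: PREDICT = { $, 'and' }

M[T', 'x'] is empty (no production applies)

Answer: Empty (error entry)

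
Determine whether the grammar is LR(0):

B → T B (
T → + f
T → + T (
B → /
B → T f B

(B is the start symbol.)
Yes, the grammar is LR(0)

A grammar is LR(0) if no state in the canonical LR(0) collection has:
  - both a shift item (dot before a terminal) and a complete item (shift-reduce conflict), or
  - two or more complete items (reduce-reduce conflict; the accept item [B' → B .] counts as a complete item here).

Augment with B' → B and build the canonical LR(0) collection (I0 = CLOSURE({[B' → . B]}), then GOTO on every symbol after a dot until no new states appear). It has 12 states:
  I0: { [B → . /], [B → . T B (], [B → . T f B], [B' → . B], [T → . + T (], [T → . + f] }  — shift
  I1: { [T → + . T (], [T → + . f], [T → . + T (], [T → . + f] }  — shift
  I2: { [B → / .] }  — reduce
  I3: { [B' → B .] }  — accept
  I4: { [B → . /], [B → . T B (], [B → . T f B], [B → T . B (], [B → T . f B], [T → . + T (], [T → . + f] }  — shift
  I5: { [B → T B . (] }  — shift
  I6: { [B → . /], [B → . T B (], [B → . T f B], [B → T f . B], [T → . + T (], [T → . + f] }  — shift
  I7: { [B → T f B .] }  — reduce
  I8: { [B → T B ( .] }  — reduce
  I9: { [T → + T . (] }  — shift
  I10: { [T → + f .] }  — reduce
  I11: { [T → + T ( .] }  — reduce

Every state is either a pure shift/goto state or contains exactly one complete item and nothing to shift — no conflicts. The grammar is LR(0).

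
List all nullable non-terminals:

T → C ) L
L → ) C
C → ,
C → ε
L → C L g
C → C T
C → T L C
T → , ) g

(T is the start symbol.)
ε-productions: C → ε
So C is immediately nullable.
No further non-terminal can be added: every production for the remaining non-terminals contains a terminal or a non-nullable non-terminal.
Nullable = { 'C' }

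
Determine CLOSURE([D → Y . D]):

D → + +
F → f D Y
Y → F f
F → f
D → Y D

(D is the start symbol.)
Start with: [D → Y . D]
  [D → Y . D] has the dot before D: add [D → . + +], [D → . Y D]
  [D → . Y D] has the dot before Y: add [Y → . F f]
  [Y → . F f] has the dot before F: add [F → . f D Y], [F → . f]
No further items can be added.

CLOSURE = { [D → . + +], [D → . Y D], [D → Y . D], [F → . f D Y], [F → . f], [Y → . F f] }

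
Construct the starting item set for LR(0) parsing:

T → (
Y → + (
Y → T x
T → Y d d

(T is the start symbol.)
First, augment the grammar with T' → T
I₀ = CLOSURE({ [T' → . T] }):
  [T' → . T] has the dot before T: add [T → . (], [T → . Y d d]
  [T → . Y d d] has the dot before Y: add [Y → . + (], [Y → . T x]
No further items can be added.

I₀ = { [T → . (], [T → . Y d d], [T' → . T], [Y → . + (], [Y → . T x] }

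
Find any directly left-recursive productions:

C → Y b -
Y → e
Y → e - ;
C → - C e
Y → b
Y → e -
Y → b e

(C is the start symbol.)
No direct left recursion

Direct left recursion occurs when N → N α for some non-terminal N (the right-hand side begins with the left-hand side itself).

C → Y b -: starts with Y
Y → e: starts with e
Y → e - ;: starts with e
C → - C e: starts with '-'
Y → b: starts with b
Y → e -: starts with e
Y → b e: starts with b

No direct left recursion found.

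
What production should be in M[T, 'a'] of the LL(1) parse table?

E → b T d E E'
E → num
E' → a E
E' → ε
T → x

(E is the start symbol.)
Empty (error entry)

To find M[T, 'a'], we find productions for T where 'a' is in the predict set (PREDICT(N → α) = (FIRST(α) \ {ε}) ∪ (FOLLOW(N) if α ⇒* ε)).

T → x: PREDICT = { 'x' }

M[T, 'a'] is empty (no production applies)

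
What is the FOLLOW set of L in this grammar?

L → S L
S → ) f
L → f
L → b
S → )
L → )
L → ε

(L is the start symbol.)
{ $ }

To compute FOLLOW(L), find every occurrence of L on a right-hand side N → α L β: add FIRST(β) \ {ε}, and if β is empty or nullable also add FOLLOW(N). Iterate to a fixed point.

L is the start symbol, so $ ∈ FOLLOW(L).
In L → S L: L is at the end; this adds FOLLOW(L) to itself — nothing new

Taking the union: FOLLOW(L) = { $ }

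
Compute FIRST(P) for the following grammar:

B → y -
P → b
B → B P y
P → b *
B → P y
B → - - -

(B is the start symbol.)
{ 'b' }

To compute FIRST(P), examine every production with P on the left-hand side, reading each right-hand side left to right until a non-nullable symbol is reached.

From P → b:
  - b is a terminal: add 'b' and stop
From P → b *:
  - b is a terminal: add 'b' and stop

Collecting: FIRST(P) = { 'b' }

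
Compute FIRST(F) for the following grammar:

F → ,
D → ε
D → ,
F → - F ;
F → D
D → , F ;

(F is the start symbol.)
{ ',', '-', ε }

FIRST sets of the other non-terminals involved (by the same procedure, iterated to a fixed point):
  FIRST(D) = { ',', ε }

From F → ,:
  - ',' is a terminal: add ',' and stop
From F → - F ;:
  - '-' is a terminal: add '-' and stop
From F → D:
  - D is a non-terminal: add FIRST(D) \ {ε} = { ',' }
    D is nullable and nothing follows, so the whole right-hand side can vanish: ε ∈ FIRST(F)

Collecting: FIRST(F) = { ',', '-', ε }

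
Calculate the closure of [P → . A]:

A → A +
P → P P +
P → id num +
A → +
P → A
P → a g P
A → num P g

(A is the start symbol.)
{ [A → . +], [A → . A +], [A → . num P g], [P → . A] }

To compute CLOSURE, for each item [A → α.Bβ] where B is a non-terminal, add [B → .γ] for all productions B → γ; repeat for the newly added items until nothing changes.

Start with: [P → . A]
  [P → . A] has the dot before A: add [A → . A +], [A → . +], [A → . num P g]
No further items can be added.

CLOSURE = { [A → . +], [A → . A +], [A → . num P g], [P → . A] }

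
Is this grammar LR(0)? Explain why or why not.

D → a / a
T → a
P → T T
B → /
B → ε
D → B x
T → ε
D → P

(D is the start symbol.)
No. Shift-reduce conflict between [B → .] and [B → . /]

Augment with D' → D and build the canonical LR(0) collection (I0 = CLOSURE({[D' → . D]}), then GOTO on every symbol after a dot until no new states appear). It has 12 states:
  I0: { [B → . /], [B → .], [D → . B x], [D → . P], [D → . a / a], [D' → . D], [P → . T T], [T → . a], [T → .] }  — shift, 2 reduces
  I1: { [B → / .] }  — reduce
  I2: { [D → B . x] }  — shift
  I3: { [D' → D .] }  — accept
  I4: { [D → P .] }  — reduce
  I5: { [P → T . T], [T → . a], [T → .] }  — shift, reduce
  I6: { [D → a . / a], [T → a .] }  — shift, reduce
  I7: { [D → a / . a] }  — shift
  I8: { [D → a / a .] }  — reduce
  I9: { [P → T T .] }  — reduce
  I10: { [T → a .] }  — reduce
  I11: { [D → B x .] }  — reduce

Conflict in state I0:
  Shift-reduce conflict between [B → .] and [B → . /]
So the grammar is NOT LR(0).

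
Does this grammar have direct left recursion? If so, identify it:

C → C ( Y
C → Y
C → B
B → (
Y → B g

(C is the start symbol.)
Direct left recursion occurs when N → N α for some non-terminal N (the right-hand side begins with the left-hand side itself).

C → C ( Y: LEFT RECURSIVE (starts with C)
C → Y: starts with Y
C → B: starts with B
B → (: starts with '('
Y → B g: starts with B

The grammar has direct left recursion on: C.

Answer: Yes, C is left-recursive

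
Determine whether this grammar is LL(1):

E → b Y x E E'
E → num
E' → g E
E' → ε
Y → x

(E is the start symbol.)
No. Predict set conflict for E': { 'g' }

A grammar is LL(1) if for each non-terminal N with multiple productions, the predict sets of those productions are pairwise disjoint, where PREDICT(N → α) = (FIRST(α) \ {ε}) ∪ (FOLLOW(N) if α ⇒* ε).

Relevant sets:
  FOLLOW(E') = { $, 'g' }

For E:
  PREDICT(E → b Y x E E') = { 'b' }
  PREDICT(E → num) = { 'num' }
For E':
  PREDICT(E' → g E) = { 'g' }
  PREDICT(E' → ε) = { $, 'g' }
Y has a single production, so nothing to check there.

Conflict found: Predict set conflict for E': { 'g' }
The grammar is NOT LL(1).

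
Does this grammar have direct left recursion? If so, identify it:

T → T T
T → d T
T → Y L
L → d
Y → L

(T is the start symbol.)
Yes, T is left-recursive

Direct left recursion occurs when N → N α for some non-terminal N (the right-hand side begins with the left-hand side itself).

T → T T: LEFT RECURSIVE (starts with T)
T → d T: starts with d
T → Y L: starts with Y
L → d: starts with d
Y → L: starts with L

The grammar has direct left recursion on: T.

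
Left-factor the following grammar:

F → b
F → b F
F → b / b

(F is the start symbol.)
Left-factoring transforms A → αβ₁ | αβ₂ into A → αA' and A' → β₁ | β₂
(α is the longest common prefix among the alternatives). Repeat until
no nonterminal has two alternatives with a common prefix.

Round 1: F has alternatives sharing prefix 'b'. Introduce F': F → b F'
  Add: F' → ε
  Add: F' → F
  Add: F' → / b

No remaining common prefixes — done.

Resulting grammar:
F → b F'
F' → ε
F' → F
F' → / b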